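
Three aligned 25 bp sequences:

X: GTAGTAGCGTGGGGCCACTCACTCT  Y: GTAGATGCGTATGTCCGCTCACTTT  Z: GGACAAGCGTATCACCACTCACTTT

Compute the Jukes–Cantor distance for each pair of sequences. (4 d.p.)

X–Y: 7/25 sites differ → p = 0.28, d = −0.75 ln(1 − 0.373333) = 0.350505 ≈ 0.3505.
X–Z: 8/25 sites differ → p = 0.32, d = −0.75 ln(1 − 0.426667) = 0.417216 ≈ 0.4172.
Y–Z: 6/25 sites differ → p = 0.24, d = −0.75 ln(1 − 0.32) = 0.289247 ≈ 0.2892.

d(X,Y) = 0.3505, d(X,Z) = 0.4172, d(Y,Z) = 0.2892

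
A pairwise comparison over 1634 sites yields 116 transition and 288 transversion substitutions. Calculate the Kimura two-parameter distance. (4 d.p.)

P = 116/1634 ≈ 0.070991 and Q = 288/1634 ≈ 0.176255.
Under the Kimura two-parameter model, d = −½ ln(1 − 2P − Q) − ¼ ln(1 − 2Q).
1 − 2P − Q = 0.681763, giving −½ ln(0.681763) = 0.191537.
1 − 2Q = 0.64749, giving −¼ ln(0.64749) = 0.108663.
d = 0.191537 + 0.108663 = 0.300200.

0.3002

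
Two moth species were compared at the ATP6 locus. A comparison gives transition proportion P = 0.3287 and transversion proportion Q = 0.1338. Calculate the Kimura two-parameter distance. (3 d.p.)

0.861

Under the Kimura two-parameter model, d = −½ ln(1 − 2P − Q) − ¼ ln(1 − 2Q).
1 − 2P − Q = 0.2088, giving −½ ln(0.2088) = 0.783189.
1 − 2Q = 0.7324, giving −¼ ln(0.7324) = 0.077857.
d = 0.783189 + 0.077857 = 0.861046.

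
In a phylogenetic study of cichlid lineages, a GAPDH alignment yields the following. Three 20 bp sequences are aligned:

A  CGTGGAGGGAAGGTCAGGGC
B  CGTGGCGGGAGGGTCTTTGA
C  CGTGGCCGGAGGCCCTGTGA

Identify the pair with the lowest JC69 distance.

B and C

A–B: 6/20 differ, p = 0.300, d = 0.383.
A–C: 8/20 differ, p = 0.400, d = 0.572.
B–C: 4/20 differ, p = 0.200, d = 0.233.
The smallest distance is between B and C.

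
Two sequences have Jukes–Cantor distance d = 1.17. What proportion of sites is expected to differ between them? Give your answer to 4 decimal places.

p = (3/4)(1 − e^(−4d/3)) = 0.75 × (1 − e^(-1.56)) = 0.75 × (1 − 0.210136) = 0.592398.

0.5924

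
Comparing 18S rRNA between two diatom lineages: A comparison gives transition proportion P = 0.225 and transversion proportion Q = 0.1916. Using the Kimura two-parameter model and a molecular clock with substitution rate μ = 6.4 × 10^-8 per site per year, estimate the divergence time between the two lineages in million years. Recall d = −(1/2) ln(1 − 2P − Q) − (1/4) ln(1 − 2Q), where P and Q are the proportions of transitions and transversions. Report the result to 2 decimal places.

Under the Kimura two-parameter model, d = −½ ln(1 − 2P − Q) − ¼ ln(1 − 2Q).
1 − 2P − Q = 0.3584, giving −½ ln(0.3584) = 0.513053.
1 − 2Q = 0.6168, giving −¼ ln(0.6168) = 0.120803.
d = 0.513053 + 0.120803 = 0.633856.
Under a molecular clock d = 2μt, so t = d/(2μ) = 0.633856 / (2 × 6.4 × 10^-8) = 4.95 million years.

4.95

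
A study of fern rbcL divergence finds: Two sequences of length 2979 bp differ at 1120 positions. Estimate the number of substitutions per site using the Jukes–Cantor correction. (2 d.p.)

p = 1120/2979 ≈ 0.375965.
d = −(3/4) ln(1 − 4p/3) = −0.75 ln(1 − 0.501287) = −0.75 ln(0.498713)
  = −0.75 × (-0.695724) = 0.521793 substitutions/site.

0.52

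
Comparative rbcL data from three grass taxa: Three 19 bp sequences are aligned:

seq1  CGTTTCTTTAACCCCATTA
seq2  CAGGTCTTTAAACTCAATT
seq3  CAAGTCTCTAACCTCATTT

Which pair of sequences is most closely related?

seq2 and seq3

seq1–seq2: 7/19 differ, p = 0.368, d = 0.507.
seq1–seq3: 6/19 differ, p = 0.316, d = 0.410.
seq2–seq3: 4/19 differ, p = 0.211, d = 0.247.
The smallest distance is between seq2 and seq3.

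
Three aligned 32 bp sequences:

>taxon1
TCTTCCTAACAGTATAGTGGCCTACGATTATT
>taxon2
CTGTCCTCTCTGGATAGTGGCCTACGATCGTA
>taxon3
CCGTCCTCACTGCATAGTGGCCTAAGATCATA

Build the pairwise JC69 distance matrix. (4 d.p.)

d(taxon1,taxon2) = 0.4042, d(taxon1,taxon3) = 0.3041, d(taxon2,taxon3) = 0.1752

taxon1–taxon2: 10/32 sites differ → p = 0.3125, d = −0.75 ln(1 − 0.416667) = 0.404248 ≈ 0.4042.
taxon1–taxon3: 8/32 sites differ → p = 0.25, d = −0.75 ln(1 − 0.333333) = 0.304098 ≈ 0.3041.
taxon2–taxon3: 5/32 sites differ → p = 0.15625, d = −0.75 ln(1 − 0.208333) = 0.175211 ≈ 0.1752.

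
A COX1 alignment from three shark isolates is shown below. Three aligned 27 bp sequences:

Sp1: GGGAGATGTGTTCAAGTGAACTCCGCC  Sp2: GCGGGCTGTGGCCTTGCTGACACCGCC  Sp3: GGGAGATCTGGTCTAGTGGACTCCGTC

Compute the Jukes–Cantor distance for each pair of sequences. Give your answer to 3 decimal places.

Sp1–Sp2: 11/27 sites differ → p ≈ 0.407407, d = −0.75 ln(1 − 0.543209) = 0.587647 ≈ 0.588.
Sp1–Sp3: 5/27 sites differ → p ≈ 0.185185, d = −0.75 ln(1 − 0.246913) = 0.212681 ≈ 0.213.
Sp2–Sp3: 10/27 sites differ → p ≈ 0.37037, d = −0.75 ln(1 − 0.493827) = 0.510658 ≈ 0.511.

d(Sp1,Sp2) = 0.588, d(Sp1,Sp3) = 0.213, d(Sp2,Sp3) = 0.511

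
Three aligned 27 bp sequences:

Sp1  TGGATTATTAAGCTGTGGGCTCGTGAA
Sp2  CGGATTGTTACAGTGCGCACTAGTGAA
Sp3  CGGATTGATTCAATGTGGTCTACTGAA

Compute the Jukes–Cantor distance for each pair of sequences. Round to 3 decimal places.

d(Sp1,Sp2) = 0.441, d(Sp1,Sp3) = 0.511, d(Sp2,Sp3) = 0.318

Sp1–Sp2: 9/27 sites differ → p ≈ 0.333333, d = −0.75 ln(1 − 0.444444) = 0.440839 ≈ 0.441.
Sp1–Sp3: 10/27 sites differ → p ≈ 0.37037, d = −0.75 ln(1 − 0.493827) = 0.510658 ≈ 0.511.
Sp2–Sp3: 7/27 sites differ → p ≈ 0.259259, d = −0.75 ln(1 − 0.345679) = 0.318118 ≈ 0.318.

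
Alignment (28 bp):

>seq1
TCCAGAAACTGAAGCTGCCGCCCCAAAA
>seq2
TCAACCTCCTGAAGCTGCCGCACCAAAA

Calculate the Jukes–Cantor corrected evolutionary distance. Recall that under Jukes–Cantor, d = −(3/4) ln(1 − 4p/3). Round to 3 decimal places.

The sequences differ at 6 of 28 sites (3, 5, 6, 7, 8, 22), so p = 6/28 ≈ 0.214286.
d = −(3/4) ln(1 − 4p/3) = −0.75 ln(1 − 0.285715) = −0.75 ln(0.714285)
  = −0.75 × (-0.336473) = 0.252355 substitutions/site.

0.252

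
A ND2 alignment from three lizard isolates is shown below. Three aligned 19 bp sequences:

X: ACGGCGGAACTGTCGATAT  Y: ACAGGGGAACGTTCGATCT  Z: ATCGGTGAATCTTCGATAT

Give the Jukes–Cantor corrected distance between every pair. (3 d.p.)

d(X,Y) = 0.324, d(X,Z) = 0.507, d(Y,Z) = 0.410

X–Y: 5/19 sites differ → p ≈ 0.263158, d = −0.75 ln(1 − 0.350877) = 0.324100 ≈ 0.324.
X–Z: 7/19 sites differ → p ≈ 0.368421, d = −0.75 ln(1 − 0.491228) = 0.506816 ≈ 0.507.
Y–Z: 6/19 sites differ → p ≈ 0.315789, d = −0.75 ln(1 − 0.421052) = 0.409907 ≈ 0.410.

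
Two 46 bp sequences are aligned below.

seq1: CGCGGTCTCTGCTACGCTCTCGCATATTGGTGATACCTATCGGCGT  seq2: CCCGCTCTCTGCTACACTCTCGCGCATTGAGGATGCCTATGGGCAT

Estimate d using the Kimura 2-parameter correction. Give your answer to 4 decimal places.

Of 46 sites, 6 differences are transitions and 4 are transversions, so P = 6/46 ≈ 0.130435 and Q = 4/46 ≈ 0.086957.
Under the Kimura two-parameter model, d = −½ ln(1 − 2P − Q) − ¼ ln(1 − 2Q).
1 − 2P − Q = 0.652173, giving −½ ln(0.652173) = 0.213723.
1 − 2Q = 0.826086, giving −¼ ln(0.826086) = 0.047764.
d = 0.213723 + 0.047764 = 0.261487.

0.2615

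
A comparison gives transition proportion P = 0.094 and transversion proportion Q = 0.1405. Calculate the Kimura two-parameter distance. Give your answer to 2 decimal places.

0.28

Under the Kimura two-parameter model, d = −½ ln(1 − 2P − Q) − ¼ ln(1 − 2Q).
1 − 2P − Q = 0.6715, giving −½ ln(0.6715) = 0.199121.
1 − 2Q = 0.719, giving −¼ ln(0.719) = 0.082473.
d = 0.199121 + 0.082473 = 0.281594.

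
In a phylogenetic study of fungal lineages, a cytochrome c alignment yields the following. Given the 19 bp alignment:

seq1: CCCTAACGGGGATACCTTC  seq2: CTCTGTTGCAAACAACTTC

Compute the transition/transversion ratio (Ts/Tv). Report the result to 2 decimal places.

Transitions are A↔G and C↔T; transversions are all other mismatches.
Transitions: 6. Transversions: 3.
R = 6/3 = 2.00.

2.00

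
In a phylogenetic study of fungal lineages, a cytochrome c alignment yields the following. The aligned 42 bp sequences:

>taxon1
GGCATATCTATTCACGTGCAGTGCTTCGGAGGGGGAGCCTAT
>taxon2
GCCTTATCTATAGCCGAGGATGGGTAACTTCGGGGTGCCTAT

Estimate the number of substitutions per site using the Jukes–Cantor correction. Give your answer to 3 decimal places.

The sequences differ at 17 of 42 sites, so p = 17/42 ≈ 0.404762.
d = −(3/4) ln(1 − 4p/3) = −0.75 ln(1 − 0.539683) = −0.75 ln(0.460317)
  = −0.75 × (-0.775840) = 0.581880 substitutions/site.

0.582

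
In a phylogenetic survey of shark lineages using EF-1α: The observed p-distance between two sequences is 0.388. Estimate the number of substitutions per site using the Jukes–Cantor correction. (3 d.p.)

d = −(3/4) ln(1 − 4p/3) = −0.75 ln(1 − 0.517333) = −0.75 ln(0.482667)
  = −0.75 × (-0.728428) = 0.546321 substitutions/site.

0.546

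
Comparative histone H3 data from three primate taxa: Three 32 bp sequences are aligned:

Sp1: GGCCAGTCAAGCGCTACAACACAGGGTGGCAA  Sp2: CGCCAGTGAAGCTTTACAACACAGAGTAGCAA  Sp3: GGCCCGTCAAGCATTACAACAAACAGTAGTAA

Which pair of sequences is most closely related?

Sp1 and Sp2

Sp1–Sp2: 6/32 differ, p = 0.188, d = 0.216.
Sp1–Sp3: 8/32 differ, p = 0.250, d = 0.304.
Sp2–Sp3: 7/32 differ, p = 0.219, d = 0.259.
The smallest distance is between Sp1 and Sp2.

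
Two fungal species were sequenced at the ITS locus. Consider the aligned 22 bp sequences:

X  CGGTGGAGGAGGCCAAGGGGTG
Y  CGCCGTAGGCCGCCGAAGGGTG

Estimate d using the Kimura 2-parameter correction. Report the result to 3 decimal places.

0.416

Of 22 sites, 3 differences are transitions and 4 are transversions, so P = 3/22 ≈ 0.136364 and Q = 4/22 ≈ 0.181818.
Under the Kimura two-parameter model, d = −½ ln(1 − 2P − Q) − ¼ ln(1 − 2Q).
1 − 2P − Q = 0.545454, giving −½ ln(0.545454) = 0.303068.
1 − 2Q = 0.636364, giving −¼ ln(0.636364) = 0.112996.
d = 0.303068 + 0.112996 = 0.416064.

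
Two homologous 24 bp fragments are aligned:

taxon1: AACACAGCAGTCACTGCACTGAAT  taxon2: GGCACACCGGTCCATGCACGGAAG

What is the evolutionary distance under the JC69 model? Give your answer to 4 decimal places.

0.4408

The sequences differ at 8 of 24 sites (1, 2, 7, 9, 13, 14, 20, 24), so p = 8/24 ≈ 0.333333.
d = −(3/4) ln(1 − 4p/3) = −0.75 ln(1 − 0.444444) = −0.75 ln(0.555556)
  = −0.75 × (-0.587786) = 0.440840 substitutions/site.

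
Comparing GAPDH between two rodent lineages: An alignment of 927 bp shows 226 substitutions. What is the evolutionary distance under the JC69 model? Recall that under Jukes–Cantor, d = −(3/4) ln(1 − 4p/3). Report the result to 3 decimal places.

p = 226/927 ≈ 0.243797.
d = −(3/4) ln(1 − 4p/3) = −0.75 ln(1 − 0.325063) = −0.75 ln(0.674937)
  = −0.75 × (-0.393136) = 0.294852 substitutions/site.

0.295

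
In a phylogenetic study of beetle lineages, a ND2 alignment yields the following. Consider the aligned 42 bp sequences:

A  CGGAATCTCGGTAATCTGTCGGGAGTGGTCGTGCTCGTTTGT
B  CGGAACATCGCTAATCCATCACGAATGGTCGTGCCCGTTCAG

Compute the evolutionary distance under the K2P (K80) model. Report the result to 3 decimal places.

0.376

Of 42 sites, 8 differences are transitions and 4 are transversions, so P = 8/42 ≈ 0.190476 and Q = 4/42 ≈ 0.095238.
Under the Kimura two-parameter model, d = −½ ln(1 − 2P − Q) − ¼ ln(1 − 2Q).
1 − 2P − Q = 0.52381, giving −½ ln(0.52381) = 0.323313.
1 − 2Q = 0.809524, giving −¼ ln(0.809524) = 0.052827.
d = 0.323313 + 0.052827 = 0.376140.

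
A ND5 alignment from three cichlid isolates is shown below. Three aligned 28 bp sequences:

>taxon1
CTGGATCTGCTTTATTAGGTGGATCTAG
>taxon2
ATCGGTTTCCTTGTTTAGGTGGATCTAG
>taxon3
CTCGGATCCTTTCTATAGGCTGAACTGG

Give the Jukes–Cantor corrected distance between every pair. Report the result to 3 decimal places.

taxon1–taxon2: 7/28 sites differ → p = 0.25, d = −0.75 ln(1 − 0.333333) = 0.304098 ≈ 0.304.
taxon1–taxon3: 14/28 sites differ → p = 0.5, d = −0.75 ln(1 − 0.666667) = 0.823960 ≈ 0.824.
taxon2–taxon3: 10/28 sites differ → p ≈ 0.357143, d = −0.75 ln(1 − 0.476191) = 0.484971 ≈ 0.485.

d(taxon1,taxon2) = 0.304, d(taxon1,taxon3) = 0.824, d(taxon2,taxon3) = 0.485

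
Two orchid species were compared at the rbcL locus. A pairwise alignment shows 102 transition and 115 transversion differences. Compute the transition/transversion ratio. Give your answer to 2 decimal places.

0.89

R = 102/115 = 0.886956… ≈ 0.89 (to 2 d.p.).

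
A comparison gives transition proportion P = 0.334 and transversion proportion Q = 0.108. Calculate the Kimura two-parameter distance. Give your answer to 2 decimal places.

0.81

Under the Kimura two-parameter model, d = −½ ln(1 − 2P − Q) − ¼ ln(1 − 2Q).
1 − 2P − Q = 0.224, giving −½ ln(0.224) = 0.748055.
1 − 2Q = 0.784, giving −¼ ln(0.784) = 0.060837.
d = 0.748055 + 0.060837 = 0.808892.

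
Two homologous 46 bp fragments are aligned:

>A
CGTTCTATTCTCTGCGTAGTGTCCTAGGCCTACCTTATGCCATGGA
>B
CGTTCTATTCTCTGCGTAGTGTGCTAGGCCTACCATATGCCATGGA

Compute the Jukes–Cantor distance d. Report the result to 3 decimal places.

0.045

The sequences differ at 2 of 46 sites (23, 35), so p = 2/46 ≈ 0.043478.
d = −(3/4) ln(1 − 4p/3) = −0.75 ln(1 − 0.057971) = −0.75 ln(0.942029)
  = −0.75 × (-0.059719) = 0.044789 substitutions/site.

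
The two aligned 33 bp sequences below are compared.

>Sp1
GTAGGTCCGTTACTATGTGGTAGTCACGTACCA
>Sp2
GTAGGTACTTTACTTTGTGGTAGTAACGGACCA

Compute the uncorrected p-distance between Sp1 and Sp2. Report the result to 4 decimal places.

0.1515

The sequences differ at 5 of 33 positions (sites 7, 9, 15, 25, 29).
p = 5/33 = 0.151515… ≈ 0.1515 (to 4 d.p.).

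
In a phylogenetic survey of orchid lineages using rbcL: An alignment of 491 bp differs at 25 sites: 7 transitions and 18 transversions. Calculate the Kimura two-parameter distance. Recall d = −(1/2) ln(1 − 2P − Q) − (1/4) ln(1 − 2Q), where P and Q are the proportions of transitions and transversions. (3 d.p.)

0.053

P = 7/491 ≈ 0.014257 and Q = 18/491 ≈ 0.03666.
Under the Kimura two-parameter model, d = −½ ln(1 − 2P − Q) − ¼ ln(1 − 2Q).
1 − 2P − Q = 0.934826, giving −½ ln(0.934826) = 0.033697.
1 − 2Q = 0.92668, giving −¼ ln(0.92668) = 0.019037.
d = 0.033697 + 0.019037 = 0.052734.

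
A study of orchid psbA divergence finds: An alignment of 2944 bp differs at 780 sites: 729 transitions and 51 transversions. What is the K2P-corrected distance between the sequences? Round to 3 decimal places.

P = 729/2944 ≈ 0.247622 and Q = 51/2944 ≈ 0.017323.
Under the Kimura two-parameter model, d = −½ ln(1 − 2P − Q) − ¼ ln(1 − 2Q).
1 − 2P − Q = 0.487433, giving −½ ln(0.487433) = 0.359301.
1 − 2Q = 0.965354, giving −¼ ln(0.965354) = 0.008815.
d = 0.359301 + 0.008815 = 0.368116.

0.368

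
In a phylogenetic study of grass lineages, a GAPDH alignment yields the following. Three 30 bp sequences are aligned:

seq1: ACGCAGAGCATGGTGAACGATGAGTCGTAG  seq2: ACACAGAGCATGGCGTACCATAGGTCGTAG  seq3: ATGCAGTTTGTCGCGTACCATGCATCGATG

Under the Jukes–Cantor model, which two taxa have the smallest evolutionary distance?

seq1–seq2: 6/30 differ, p = 0.200, d = 0.233.
seq1–seq3: 13/30 differ, p = 0.433, d = 0.647.
seq2–seq3: 12/30 differ, p = 0.400, d = 0.572.
The smallest distance is between seq1 and seq2.

seq1 and seq2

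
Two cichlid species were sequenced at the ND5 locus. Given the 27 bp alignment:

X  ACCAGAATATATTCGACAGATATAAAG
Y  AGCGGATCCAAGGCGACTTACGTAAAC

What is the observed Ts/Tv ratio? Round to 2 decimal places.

0.44

Transitions are A↔G and C↔T; transversions are all other mismatches.
Transitions: 4. Transversions: 9.
R = 4/9 = 0.444444… ≈ 0.44 (to 2 d.p.).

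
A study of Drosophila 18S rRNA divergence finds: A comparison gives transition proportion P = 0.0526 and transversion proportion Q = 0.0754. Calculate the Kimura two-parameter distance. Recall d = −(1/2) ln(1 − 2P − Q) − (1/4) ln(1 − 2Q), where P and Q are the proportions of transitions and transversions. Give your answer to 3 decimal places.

Under the Kimura two-parameter model, d = −½ ln(1 − 2P − Q) − ¼ ln(1 − 2Q).
1 − 2P − Q = 0.8194, giving −½ ln(0.8194) = 0.099591.
1 − 2Q = 0.8492, giving −¼ ln(0.8492) = 0.040865.
d = 0.099591 + 0.040865 = 0.140456.

0.140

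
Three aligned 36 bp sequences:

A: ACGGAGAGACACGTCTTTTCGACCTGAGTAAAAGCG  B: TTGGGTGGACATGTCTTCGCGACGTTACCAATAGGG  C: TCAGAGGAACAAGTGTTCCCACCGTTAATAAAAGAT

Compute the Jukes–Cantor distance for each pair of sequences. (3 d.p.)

d(A,B) = 0.548, d(A,C) = 0.608, d(B,C) = 0.608

A–B: 14/36 sites differ → p ≈ 0.388889, d = −0.75 ln(1 − 0.518519) = 0.548166 ≈ 0.548.
A–C: 15/36 sites differ → p ≈ 0.416667, d = −0.75 ln(1 − 0.555556) = 0.608198 ≈ 0.608.
B–C: 15/36 sites differ → p ≈ 0.416667, d = −0.75 ln(1 − 0.555556) = 0.608198 ≈ 0.608.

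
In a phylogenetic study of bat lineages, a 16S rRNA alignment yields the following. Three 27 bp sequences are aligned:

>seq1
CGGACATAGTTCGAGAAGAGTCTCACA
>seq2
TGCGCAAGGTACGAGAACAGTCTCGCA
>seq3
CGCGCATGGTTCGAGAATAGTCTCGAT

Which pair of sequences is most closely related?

seq2 and seq3

seq1–seq2: 8/27 differ, p = 0.296, d = 0.377.
seq1–seq3: 7/27 differ, p = 0.259, d = 0.318.
seq2–seq3: 6/27 differ, p = 0.222, d = 0.264.
The smallest distance is between seq2 and seq3.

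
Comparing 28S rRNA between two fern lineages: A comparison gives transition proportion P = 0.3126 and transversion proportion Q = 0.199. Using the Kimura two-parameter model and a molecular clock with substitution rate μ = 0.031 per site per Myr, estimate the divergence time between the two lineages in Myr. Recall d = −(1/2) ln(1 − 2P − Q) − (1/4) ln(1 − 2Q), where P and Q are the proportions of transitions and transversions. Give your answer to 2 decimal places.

16.07

Under the Kimura two-parameter model, d = −½ ln(1 − 2P − Q) − ¼ ln(1 − 2Q).
1 − 2P − Q = 0.1758, giving −½ ln(0.1758) = 0.869204.
1 − 2Q = 0.602, giving −¼ ln(0.602) = 0.126874.
d = 0.869204 + 0.126874 = 0.996078.
Under a molecular clock d = 2μt, so t = d/(2μ) = 0.996078 / (2 × 0.031) = 16.07 Myr.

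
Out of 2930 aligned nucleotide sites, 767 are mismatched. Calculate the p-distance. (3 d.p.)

p = 767/2930 = 0.261774… ≈ 0.262 (to 3 d.p.).

0.262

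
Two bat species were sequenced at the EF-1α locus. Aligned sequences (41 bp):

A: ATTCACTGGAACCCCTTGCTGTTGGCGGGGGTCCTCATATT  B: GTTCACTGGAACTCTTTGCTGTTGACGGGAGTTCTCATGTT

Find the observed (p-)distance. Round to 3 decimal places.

The sequences differ at 7 of 41 positions (sites 1, 13, 15, 25, 30, 33, 39).
p = 7/41 = 0.170731… ≈ 0.171 (to 3 d.p.).

0.171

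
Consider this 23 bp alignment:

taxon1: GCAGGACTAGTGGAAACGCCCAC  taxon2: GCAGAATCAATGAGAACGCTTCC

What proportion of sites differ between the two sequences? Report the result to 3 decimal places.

The sequences differ at 9 of 23 positions (sites 5, 7, 8, 10, 13, 14, 20, 21, 22).
p = 9/23 = 0.391304… ≈ 0.391 (to 3 d.p.).

0.391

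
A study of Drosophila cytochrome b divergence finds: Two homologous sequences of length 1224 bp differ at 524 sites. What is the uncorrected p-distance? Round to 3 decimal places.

0.428

p = 524/1224 = 0.428104… ≈ 0.428 (to 3 d.p.).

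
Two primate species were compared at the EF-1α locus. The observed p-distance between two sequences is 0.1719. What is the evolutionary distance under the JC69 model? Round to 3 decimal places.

d = −(3/4) ln(1 − 4p/3) = −0.75 ln(1 − 0.2292) = −0.75 ln(0.7708)
  = −0.75 × (-0.260326) = 0.195245 substitutions/site.

0.195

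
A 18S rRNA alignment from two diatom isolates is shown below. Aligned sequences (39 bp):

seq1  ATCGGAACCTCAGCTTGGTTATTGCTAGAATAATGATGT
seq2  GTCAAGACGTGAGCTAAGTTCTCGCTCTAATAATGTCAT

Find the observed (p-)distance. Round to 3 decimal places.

0.385

The sequences differ at 15 of 39 positions.
p = 15/39 = 0.384615… ≈ 0.385 (to 3 d.p.).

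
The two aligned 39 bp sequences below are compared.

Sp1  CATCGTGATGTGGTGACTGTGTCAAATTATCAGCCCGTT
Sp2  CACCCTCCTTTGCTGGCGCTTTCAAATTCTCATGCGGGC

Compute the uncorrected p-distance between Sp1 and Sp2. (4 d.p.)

The sequences differ at 16 of 39 positions.
p = 16/39 = 0.410256… ≈ 0.4103 (to 4 d.p.).

0.4103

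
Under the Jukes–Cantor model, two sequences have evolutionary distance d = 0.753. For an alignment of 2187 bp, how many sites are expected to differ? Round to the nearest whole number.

Invert JC69: p = (3/4)(1 − e^(−4d/3)) = 0.75 × (1 − e^(-1.004)) = 0.75 × (1 − 0.366411) = 0.475192.
Expected differing sites = pL ≈ 0.475192 × 2187 = 1039.244904 ≈ 1039.

1039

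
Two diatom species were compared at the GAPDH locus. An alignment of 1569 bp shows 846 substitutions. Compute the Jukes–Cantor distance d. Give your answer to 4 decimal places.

0.9519

p = 846/1569 ≈ 0.539197.
d = −(3/4) ln(1 − 4p/3) = −0.75 ln(1 − 0.718929) = −0.75 ln(0.281071)
  = −0.75 × (-1.269148) = 0.951861 substitutions/site.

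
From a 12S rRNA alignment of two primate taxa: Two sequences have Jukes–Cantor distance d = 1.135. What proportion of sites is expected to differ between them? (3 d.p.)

p = (3/4)(1 − e^(−4d/3)) = 0.75 × (1 − e^(-1.513333)) = 0.75 × (1 − 0.220175) = 0.584869.

0.585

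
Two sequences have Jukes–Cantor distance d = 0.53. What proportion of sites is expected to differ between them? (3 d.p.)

0.380

p = (3/4)(1 − e^(−4d/3)) = 0.75 × (1 − e^(-0.706667)) = 0.75 × (1 − 0.493286) = 0.380036.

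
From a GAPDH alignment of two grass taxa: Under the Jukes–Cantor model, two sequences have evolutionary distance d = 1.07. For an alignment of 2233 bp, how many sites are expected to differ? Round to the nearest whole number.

Invert JC69: p = (3/4)(1 − e^(−4d/3)) = 0.75 × (1 − e^(-1.426667)) = 0.75 × (1 − 0.240108) = 0.569919.
Expected differing sites = pL ≈ 0.569919 × 2233 = 1272.629127 ≈ 1273.

1273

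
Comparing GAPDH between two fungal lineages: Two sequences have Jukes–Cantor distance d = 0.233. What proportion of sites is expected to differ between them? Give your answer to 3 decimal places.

p = (3/4)(1 − e^(−4d/3)) = 0.75 × (1 − e^(-0.310667)) = 0.75 × (1 − 0.732958) = 0.200282.

0.200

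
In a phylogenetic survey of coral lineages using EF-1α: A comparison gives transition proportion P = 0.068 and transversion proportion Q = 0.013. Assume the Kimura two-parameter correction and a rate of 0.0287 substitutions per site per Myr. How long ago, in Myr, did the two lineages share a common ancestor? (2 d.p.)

Under the Kimura two-parameter model, d = −½ ln(1 − 2P − Q) − ¼ ln(1 − 2Q).
1 − 2P − Q = 0.851, giving −½ ln(0.851) = 0.080672.
1 − 2Q = 0.974, giving −¼ ln(0.974) = 0.006586.
d = 0.080672 + 0.006586 = 0.087258.
Under a molecular clock d = 2μt, so t = d/(2μ) = 0.087258 / (2 × 0.0287) = 1.52 Myr.

1.52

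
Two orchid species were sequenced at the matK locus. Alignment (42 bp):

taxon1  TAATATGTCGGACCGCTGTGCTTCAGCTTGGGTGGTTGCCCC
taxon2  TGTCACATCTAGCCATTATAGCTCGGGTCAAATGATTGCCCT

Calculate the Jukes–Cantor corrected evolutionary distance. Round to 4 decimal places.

The sequences differ at 22 of 42 sites, so p = 22/42 ≈ 0.52381.
d = −(3/4) ln(1 − 4p/3) = −0.75 ln(1 − 0.698413) = −0.75 ln(0.301587)
  = −0.75 × (-1.198697) = 0.899023 substitutions/site.

0.8990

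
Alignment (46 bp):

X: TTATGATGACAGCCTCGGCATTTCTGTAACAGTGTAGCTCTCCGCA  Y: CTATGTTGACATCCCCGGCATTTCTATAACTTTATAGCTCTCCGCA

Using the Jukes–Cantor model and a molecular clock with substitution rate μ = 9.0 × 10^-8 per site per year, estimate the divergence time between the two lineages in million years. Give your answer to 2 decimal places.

1.10

The sequences differ at 8 of 46 sites (1, 6, 12, 15, 26, 31, 32, 34), so p = 8/46 ≈ 0.173913.
d = −(3/4) ln(1 − 4p/3) = −0.75 ln(1 − 0.231884) = −0.75 ln(0.768116)
  = −0.75 × (-0.263815) = 0.197861 substitutions/site.
Under a molecular clock d = 2μt, so t = d/(2μ) = 0.197861 / (2 × 9.0 × 10^-8) = 1.10 million years.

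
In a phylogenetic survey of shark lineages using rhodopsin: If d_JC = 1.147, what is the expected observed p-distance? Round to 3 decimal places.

p = (3/4)(1 − e^(−4d/3)) = 0.75 × (1 − e^(-1.529333)) = 0.75 × (1 − 0.216680) = 0.587490.

0.587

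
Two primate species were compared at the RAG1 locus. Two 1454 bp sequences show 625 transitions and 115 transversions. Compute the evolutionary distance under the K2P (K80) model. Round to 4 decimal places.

P = 625/1454 ≈ 0.429849 and Q = 115/1454 ≈ 0.079092.
Under the Kimura two-parameter model, d = −½ ln(1 − 2P − Q) − ¼ ln(1 − 2Q).
1 − 2P − Q = 0.06121, giving −½ ln(0.06121) = 1.396722.
1 − 2Q = 0.841816, giving −¼ ln(0.841816) = 0.043048.
d = 1.396722 + 0.043048 = 1.439770.

1.4398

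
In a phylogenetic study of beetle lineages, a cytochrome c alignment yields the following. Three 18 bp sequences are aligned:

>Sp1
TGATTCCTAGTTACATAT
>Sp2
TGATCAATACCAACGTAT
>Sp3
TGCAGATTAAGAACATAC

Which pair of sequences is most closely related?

Sp1 and Sp2

Sp1–Sp2: 7/18 differ, p = 0.389, d = 0.548.
Sp1–Sp3: 9/18 differ, p = 0.500, d = 0.824.
Sp2–Sp3: 8/18 differ, p = 0.444, d = 0.673.
The smallest distance is between Sp1 and Sp2.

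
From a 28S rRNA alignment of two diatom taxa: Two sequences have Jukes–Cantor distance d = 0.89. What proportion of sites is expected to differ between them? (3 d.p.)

0.521

p = (3/4)(1 − e^(−4d/3)) = 0.75 × (1 − e^(-1.186667)) = 0.75 × (1 − 0.305237) = 0.521072.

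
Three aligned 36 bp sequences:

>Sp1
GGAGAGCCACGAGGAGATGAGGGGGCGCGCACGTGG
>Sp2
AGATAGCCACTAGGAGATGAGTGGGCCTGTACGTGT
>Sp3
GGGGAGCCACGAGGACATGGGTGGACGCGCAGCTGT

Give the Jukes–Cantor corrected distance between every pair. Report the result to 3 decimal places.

d(Sp1,Sp2) = 0.264, d(Sp1,Sp3) = 0.264, d(Sp2,Sp3) = 0.441

Sp1–Sp2: 8/36 sites differ → p ≈ 0.222222, d = −0.75 ln(1 − 0.296296) = 0.263548 ≈ 0.264.
Sp1–Sp3: 8/36 sites differ → p ≈ 0.222222, d = −0.75 ln(1 − 0.296296) = 0.263548 ≈ 0.264.
Sp2–Sp3: 12/36 sites differ → p ≈ 0.333333, d = −0.75 ln(1 − 0.444444) = 0.440839 ≈ 0.441.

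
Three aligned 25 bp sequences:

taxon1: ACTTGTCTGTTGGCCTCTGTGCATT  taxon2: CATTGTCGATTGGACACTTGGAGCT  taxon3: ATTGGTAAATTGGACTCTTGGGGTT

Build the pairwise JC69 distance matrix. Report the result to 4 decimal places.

taxon1–taxon2: 11/25 sites differ → p = 0.44, d = −0.75 ln(1 − 0.586667) = 0.662626 ≈ 0.6626.
taxon1–taxon3: 10/25 sites differ → p = 0.4, d = −0.75 ln(1 − 0.533333) = 0.571605 ≈ 0.5716.
taxon2–taxon3: 8/25 sites differ → p = 0.32, d = −0.75 ln(1 − 0.426667) = 0.417216 ≈ 0.4172.

d(taxon1,taxon2) = 0.6626, d(taxon1,taxon3) = 0.5716, d(taxon2,taxon3) = 0.4172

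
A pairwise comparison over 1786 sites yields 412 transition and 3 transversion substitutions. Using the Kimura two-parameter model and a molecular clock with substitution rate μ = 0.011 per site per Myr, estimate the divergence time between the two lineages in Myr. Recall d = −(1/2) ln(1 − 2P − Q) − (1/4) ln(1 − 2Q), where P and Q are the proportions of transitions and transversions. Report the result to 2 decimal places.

P = 412/1786 ≈ 0.230683 and Q = 3/1786 ≈ 0.00168.
Under the Kimura two-parameter model, d = −½ ln(1 − 2P − Q) − ¼ ln(1 − 2Q).
1 − 2P − Q = 0.536954, giving −½ ln(0.536954) = 0.310921.
1 − 2Q = 0.99664, giving −¼ ln(0.99664) = 0.000841.
d = 0.310921 + 0.000841 = 0.311762.
Under a molecular clock d = 2μt, so t = d/(2μ) = 0.311762 / (2 × 0.011) = 14.17 Myr.

14.17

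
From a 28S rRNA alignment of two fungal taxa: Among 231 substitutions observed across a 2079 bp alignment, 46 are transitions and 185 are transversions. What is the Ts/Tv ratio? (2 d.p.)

R = 46/185 = 0.248648… ≈ 0.25 (to 2 d.p.).

0.25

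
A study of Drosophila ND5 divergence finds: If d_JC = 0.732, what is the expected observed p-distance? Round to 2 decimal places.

0.47

p = (3/4)(1 − e^(−4d/3)) = 0.75 × (1 − e^(-0.976)) = 0.75 × (1 − 0.376815) = 0.467389.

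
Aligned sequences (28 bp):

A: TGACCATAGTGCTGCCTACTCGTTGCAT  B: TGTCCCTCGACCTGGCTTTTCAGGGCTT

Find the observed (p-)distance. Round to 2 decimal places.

0.43

The sequences differ at 12 of 28 positions.
p = 12/28 = 0.428571… ≈ 0.43 (to 2 d.p.).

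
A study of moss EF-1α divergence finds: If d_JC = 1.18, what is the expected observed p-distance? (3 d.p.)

p = (3/4)(1 − e^(−4d/3)) = 0.75 × (1 − e^(-1.573333)) = 0.75 × (1 − 0.207353) = 0.594485.

0.594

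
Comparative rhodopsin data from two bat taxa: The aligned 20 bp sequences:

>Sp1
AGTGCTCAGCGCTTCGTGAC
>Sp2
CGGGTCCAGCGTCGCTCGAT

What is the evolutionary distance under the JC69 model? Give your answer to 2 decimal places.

The sequences differ at 10 of 20 sites (1, 3, 5, 6, 12, 13, 14, 16, 17, 20), so p = 10/20 = 0.5.
d = −(3/4) ln(1 − 4p/3) = −0.75 ln(1 − 0.666667) = −0.75 ln(0.333333)
  = −0.75 × (-1.098613) = 0.823960 substitutions/site.

0.82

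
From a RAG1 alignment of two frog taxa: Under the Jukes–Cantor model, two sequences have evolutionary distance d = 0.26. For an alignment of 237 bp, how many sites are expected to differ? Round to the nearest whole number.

Invert JC69: p = (3/4)(1 − e^(−4d/3)) = 0.75 × (1 − e^(-0.346667)) = 0.75 × (1 − 0.707041) = 0.219719.
Expected differing sites = pL ≈ 0.219719 × 237 = 52.073403 ≈ 52.

52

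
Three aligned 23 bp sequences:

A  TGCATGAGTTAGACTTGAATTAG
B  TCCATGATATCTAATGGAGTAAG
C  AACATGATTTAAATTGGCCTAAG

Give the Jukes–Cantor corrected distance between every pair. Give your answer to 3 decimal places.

A–B: 9/23 sites differ → p ≈ 0.391304, d = −0.75 ln(1 − 0.521739) = 0.553199 ≈ 0.553.
A–C: 9/23 sites differ → p ≈ 0.391304, d = −0.75 ln(1 − 0.521739) = 0.553199 ≈ 0.553.
B–C: 8/23 sites differ → p ≈ 0.347826, d = −0.75 ln(1 − 0.463768) = 0.467391 ≈ 0.467.

d(A,B) = 0.553, d(A,C) = 0.553, d(B,C) = 0.467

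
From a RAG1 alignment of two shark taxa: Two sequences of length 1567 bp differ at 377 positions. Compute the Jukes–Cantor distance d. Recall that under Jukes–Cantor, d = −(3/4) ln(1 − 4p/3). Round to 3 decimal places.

0.290

p = 377/1567 ≈ 0.240587.
d = −(3/4) ln(1 − 4p/3) = −0.75 ln(1 − 0.320783) = −0.75 ln(0.679217)
  = −0.75 × (-0.386815) = 0.290111 substitutions/site.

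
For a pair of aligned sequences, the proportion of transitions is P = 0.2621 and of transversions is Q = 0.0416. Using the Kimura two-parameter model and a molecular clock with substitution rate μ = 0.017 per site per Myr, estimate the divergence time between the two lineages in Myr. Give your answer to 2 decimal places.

Under the Kimura two-parameter model, d = −½ ln(1 − 2P − Q) − ¼ ln(1 − 2Q).
1 − 2P − Q = 0.4342, giving −½ ln(0.4342) = 0.417125.
1 − 2Q = 0.9168, giving −¼ ln(0.9168) = 0.021716.
d = 0.417125 + 0.021716 = 0.438841.
Under a molecular clock d = 2μt, so t = d/(2μ) = 0.438841 / (2 × 0.017) = 12.91 Myr.

12.91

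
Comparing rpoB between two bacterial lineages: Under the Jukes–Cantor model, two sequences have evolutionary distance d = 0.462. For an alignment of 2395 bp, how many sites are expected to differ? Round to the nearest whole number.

826

Invert JC69: p = (3/4)(1 − e^(−4d/3)) = 0.75 × (1 − e^(-0.616)) = 0.75 × (1 − 0.540101) = 0.344924.
Expected differing sites = pL ≈ 0.344924 × 2395 = 826.09298 ≈ 826.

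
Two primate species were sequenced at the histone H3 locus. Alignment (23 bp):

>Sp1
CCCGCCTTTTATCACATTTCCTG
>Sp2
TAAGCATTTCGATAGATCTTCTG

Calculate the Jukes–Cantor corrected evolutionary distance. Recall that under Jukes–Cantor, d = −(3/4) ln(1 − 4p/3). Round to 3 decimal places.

0.761

The sequences differ at 11 of 23 sites, so p = 11/23 ≈ 0.478261.
d = −(3/4) ln(1 − 4p/3) = −0.75 ln(1 − 0.637681) = −0.75 ln(0.362319)
  = −0.75 × (-1.015230) = 0.761423 substitutions/site.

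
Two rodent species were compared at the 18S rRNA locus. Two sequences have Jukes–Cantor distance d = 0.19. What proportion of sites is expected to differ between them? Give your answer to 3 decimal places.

p = (3/4)(1 − e^(−4d/3)) = 0.75 × (1 − e^(-0.253333)) = 0.75 × (1 − 0.776209) = 0.167843.

0.168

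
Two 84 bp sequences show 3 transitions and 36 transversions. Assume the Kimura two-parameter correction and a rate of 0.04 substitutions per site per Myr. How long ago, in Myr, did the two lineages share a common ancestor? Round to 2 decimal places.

10.41

P = 3/84 ≈ 0.035714 and Q = 36/84 ≈ 0.428571.
Under the Kimura two-parameter model, d = −½ ln(1 − 2P − Q) − ¼ ln(1 − 2Q).
1 − 2P − Q = 0.500001, giving −½ ln(0.500001) = 0.346573.
1 − 2Q = 0.142858, giving −¼ ln(0.142858) = 0.486476.
d = 0.346573 + 0.486476 = 0.833049.
Under a molecular clock d = 2μt, so t = d/(2μ) = 0.833049 / (2 × 0.04) = 10.41 Myr.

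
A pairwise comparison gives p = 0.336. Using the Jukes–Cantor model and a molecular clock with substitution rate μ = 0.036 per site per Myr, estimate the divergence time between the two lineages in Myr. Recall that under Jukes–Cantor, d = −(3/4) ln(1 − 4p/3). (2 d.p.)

d = −(3/4) ln(1 − 4p/3) = −0.75 ln(1 − 0.448) = −0.75 ln(0.552)
  = −0.75 × (-0.594207) = 0.445655 substitutions/site.
Under a molecular clock d = 2μt, so t = d/(2μ) = 0.445655 / (2 × 0.036) = 6.19 Myr.

6.19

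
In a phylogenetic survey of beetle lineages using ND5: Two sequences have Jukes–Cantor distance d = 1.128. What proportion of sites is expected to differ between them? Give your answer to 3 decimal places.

0.583

p = (3/4)(1 − e^(−4d/3)) = 0.75 × (1 − e^(-1.504)) = 0.75 × (1 − 0.222239) = 0.583321.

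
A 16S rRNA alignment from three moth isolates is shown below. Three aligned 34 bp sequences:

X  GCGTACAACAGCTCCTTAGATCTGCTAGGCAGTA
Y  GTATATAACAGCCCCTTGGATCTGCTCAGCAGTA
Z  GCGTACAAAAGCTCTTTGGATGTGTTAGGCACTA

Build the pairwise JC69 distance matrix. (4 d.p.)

X–Y: 7/34 sites differ → p ≈ 0.205882, d = −0.75 ln(1 − 0.274509) = 0.240680 ≈ 0.2407.
X–Z: 6/34 sites differ → p ≈ 0.176471, d = −0.75 ln(1 − 0.235295) = 0.201199 ≈ 0.2012.
Y–Z: 11/34 sites differ → p ≈ 0.323529, d = −0.75 ln(1 − 0.431372) = 0.423397 ≈ 0.4234.

d(X,Y) = 0.2407, d(X,Z) = 0.2012, d(Y,Z) = 0.4234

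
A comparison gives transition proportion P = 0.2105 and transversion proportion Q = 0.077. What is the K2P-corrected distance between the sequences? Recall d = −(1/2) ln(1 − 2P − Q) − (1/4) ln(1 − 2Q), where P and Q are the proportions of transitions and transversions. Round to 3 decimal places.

Under the Kimura two-parameter model, d = −½ ln(1 − 2P − Q) − ¼ ln(1 − 2Q).
1 − 2P − Q = 0.502, giving −½ ln(0.502) = 0.344578.
1 − 2Q = 0.846, giving −¼ ln(0.846) = 0.041809.
d = 0.344578 + 0.041809 = 0.386387.

0.386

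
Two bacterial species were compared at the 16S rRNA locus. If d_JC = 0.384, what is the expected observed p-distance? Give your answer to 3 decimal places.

p = (3/4)(1 − e^(−4d/3)) = 0.75 × (1 − e^(-0.512)) = 0.75 × (1 − 0.599296) = 0.300528.

0.301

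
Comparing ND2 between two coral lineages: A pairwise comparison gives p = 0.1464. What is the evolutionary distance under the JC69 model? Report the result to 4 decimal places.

d = −(3/4) ln(1 − 4p/3) = −0.75 ln(1 − 0.1952) = −0.75 ln(0.8048)
  = −0.75 × (-0.217161) = 0.162871 substitutions/site.

0.1629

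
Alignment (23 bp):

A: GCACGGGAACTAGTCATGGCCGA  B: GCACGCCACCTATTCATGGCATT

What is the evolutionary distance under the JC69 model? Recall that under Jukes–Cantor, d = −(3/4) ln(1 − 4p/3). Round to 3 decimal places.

The sequences differ at 7 of 23 sites (6, 7, 9, 13, 21, 22, 23), so p = 7/23 ≈ 0.304348.
d = −(3/4) ln(1 − 4p/3) = −0.75 ln(1 − 0.405797) = −0.75 ln(0.594203)
  = −0.75 × (-0.520534) = 0.390401 substitutions/site.

0.390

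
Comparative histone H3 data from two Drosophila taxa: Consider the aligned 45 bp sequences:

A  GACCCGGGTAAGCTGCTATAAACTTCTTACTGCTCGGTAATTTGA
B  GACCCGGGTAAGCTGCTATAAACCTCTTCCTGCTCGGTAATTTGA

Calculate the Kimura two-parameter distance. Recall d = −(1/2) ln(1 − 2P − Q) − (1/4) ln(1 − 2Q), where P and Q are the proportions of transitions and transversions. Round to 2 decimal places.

Of 45 sites, 1 differences are transitions and 1 are transversions, so P = 1/45 ≈ 0.022222 and Q = 1/45 ≈ 0.022222.
Under the Kimura two-parameter model, d = −½ ln(1 − 2P − Q) − ¼ ln(1 − 2Q).
1 − 2P − Q = 0.933334, giving −½ ln(0.933334) = 0.034496.
1 − 2Q = 0.955556, giving −¼ ln(0.955556) = 0.011365.
d = 0.034496 + 0.011365 = 0.045861.

0.05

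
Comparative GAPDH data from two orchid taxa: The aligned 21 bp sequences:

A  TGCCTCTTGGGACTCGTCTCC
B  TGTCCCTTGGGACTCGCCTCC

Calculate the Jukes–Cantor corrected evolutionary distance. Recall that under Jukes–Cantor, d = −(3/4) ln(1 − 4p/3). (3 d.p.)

The sequences differ at 3 of 21 sites (3, 5, 17), so p = 3/21 ≈ 0.142857.
d = −(3/4) ln(1 − 4p/3) = −0.75 ln(1 − 0.190476) = −0.75 ln(0.809524)
  = −0.75 × (-0.211309) = 0.158482 substitutions/site.

0.158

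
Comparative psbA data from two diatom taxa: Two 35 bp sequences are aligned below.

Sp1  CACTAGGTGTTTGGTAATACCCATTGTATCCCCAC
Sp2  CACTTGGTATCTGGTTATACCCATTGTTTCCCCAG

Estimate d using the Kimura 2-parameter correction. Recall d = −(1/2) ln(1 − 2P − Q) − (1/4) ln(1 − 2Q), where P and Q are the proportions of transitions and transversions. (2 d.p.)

0.19

Of 35 sites, 2 differences are transitions and 4 are transversions, so P = 2/35 ≈ 0.057143 and Q = 4/35 ≈ 0.114286.
Under the Kimura two-parameter model, d = −½ ln(1 − 2P − Q) − ¼ ln(1 − 2Q).
1 − 2P − Q = 0.771428, giving −½ ln(0.771428) = 0.129756.
1 − 2Q = 0.771428, giving −¼ ln(0.771428) = 0.064878.
d = 0.129756 + 0.064878 = 0.194634.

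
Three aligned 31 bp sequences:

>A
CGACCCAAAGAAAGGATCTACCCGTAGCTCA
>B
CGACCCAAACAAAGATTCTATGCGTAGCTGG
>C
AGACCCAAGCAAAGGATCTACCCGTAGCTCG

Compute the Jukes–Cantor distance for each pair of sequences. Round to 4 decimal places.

d(A,B) = 0.2687, d(A,C) = 0.1416, d(B,C) = 0.2687

A–B: 7/31 sites differ → p ≈ 0.225806, d = −0.75 ln(1 − 0.301075) = 0.268659 ≈ 0.2687.
A–C: 4/31 sites differ → p ≈ 0.129032, d = −0.75 ln(1 − 0.172043) = 0.141596 ≈ 0.1416.
B–C: 7/31 sites differ → p ≈ 0.225806, d = −0.75 ln(1 − 0.301075) = 0.268659 ≈ 0.2687.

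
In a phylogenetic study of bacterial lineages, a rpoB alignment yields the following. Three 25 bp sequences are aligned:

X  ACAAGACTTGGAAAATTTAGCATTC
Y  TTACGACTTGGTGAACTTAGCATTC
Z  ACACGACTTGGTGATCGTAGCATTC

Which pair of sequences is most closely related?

Y and Z

X–Y: 6/25 differ, p = 0.240, d = 0.289.
X–Z: 6/25 differ, p = 0.240, d = 0.289.
Y–Z: 4/25 differ, p = 0.160, d = 0.180.
The smallest distance is between Y and Z.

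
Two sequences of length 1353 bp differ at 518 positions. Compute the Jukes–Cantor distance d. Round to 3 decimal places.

p = 518/1353 ≈ 0.382853.
d = −(3/4) ln(1 − 4p/3) = −0.75 ln(1 − 0.510471) = −0.75 ln(0.489529)
  = −0.75 × (-0.714312) = 0.535734 substitutions/site.

0.536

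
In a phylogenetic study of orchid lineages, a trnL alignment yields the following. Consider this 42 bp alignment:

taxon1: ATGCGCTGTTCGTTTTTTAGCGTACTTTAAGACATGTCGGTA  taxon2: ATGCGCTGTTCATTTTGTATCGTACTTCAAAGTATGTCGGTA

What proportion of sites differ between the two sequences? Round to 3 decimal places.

The sequences differ at 7 of 42 positions (sites 12, 17, 20, 28, 31, 32, 33).
p = 7/42 = 0.166666… ≈ 0.167 (to 3 d.p.).

0.167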